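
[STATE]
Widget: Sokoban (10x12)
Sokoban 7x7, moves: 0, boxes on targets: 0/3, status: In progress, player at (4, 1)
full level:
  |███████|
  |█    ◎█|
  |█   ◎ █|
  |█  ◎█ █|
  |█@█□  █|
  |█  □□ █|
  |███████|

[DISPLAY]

███████   
█    ◎█   
█   ◎ █   
█  ◎█ █   
█@█□  █   
█  □□ █   
███████   
Moves: 0  
          
          
          
          


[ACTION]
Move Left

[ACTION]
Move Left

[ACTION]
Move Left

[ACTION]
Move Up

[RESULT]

███████   
█    ◎█   
█   ◎ █   
█@ ◎█ █   
█ █□  █   
█  □□ █   
███████   
Moves: 1  
          
          
          
          


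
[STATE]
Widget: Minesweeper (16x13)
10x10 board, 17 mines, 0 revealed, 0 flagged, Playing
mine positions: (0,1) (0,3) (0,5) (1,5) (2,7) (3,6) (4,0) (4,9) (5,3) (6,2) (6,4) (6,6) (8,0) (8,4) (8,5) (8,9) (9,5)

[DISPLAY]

■■■■■■■■■■      
■■■■■■■■■■      
■■■■■■■■■■      
■■■■■■■■■■      
■■■■■■■■■■      
■■■■■■■■■■      
■■■■■■■■■■      
■■■■■■■■■■      
■■■■■■■■■■      
■■■■■■■■■■      
                
                
                


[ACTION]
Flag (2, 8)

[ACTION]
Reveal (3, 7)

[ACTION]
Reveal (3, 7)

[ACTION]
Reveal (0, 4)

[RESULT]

■■■■3■■■■■      
■■■■■■■■■■      
■■■■■■■■⚑■      
■■■■■■■2■■      
■■■■■■■■■■      
■■■■■■■■■■      
■■■■■■■■■■      
■■■■■■■■■■      
■■■■■■■■■■      
■■■■■■■■■■      
                
                
                


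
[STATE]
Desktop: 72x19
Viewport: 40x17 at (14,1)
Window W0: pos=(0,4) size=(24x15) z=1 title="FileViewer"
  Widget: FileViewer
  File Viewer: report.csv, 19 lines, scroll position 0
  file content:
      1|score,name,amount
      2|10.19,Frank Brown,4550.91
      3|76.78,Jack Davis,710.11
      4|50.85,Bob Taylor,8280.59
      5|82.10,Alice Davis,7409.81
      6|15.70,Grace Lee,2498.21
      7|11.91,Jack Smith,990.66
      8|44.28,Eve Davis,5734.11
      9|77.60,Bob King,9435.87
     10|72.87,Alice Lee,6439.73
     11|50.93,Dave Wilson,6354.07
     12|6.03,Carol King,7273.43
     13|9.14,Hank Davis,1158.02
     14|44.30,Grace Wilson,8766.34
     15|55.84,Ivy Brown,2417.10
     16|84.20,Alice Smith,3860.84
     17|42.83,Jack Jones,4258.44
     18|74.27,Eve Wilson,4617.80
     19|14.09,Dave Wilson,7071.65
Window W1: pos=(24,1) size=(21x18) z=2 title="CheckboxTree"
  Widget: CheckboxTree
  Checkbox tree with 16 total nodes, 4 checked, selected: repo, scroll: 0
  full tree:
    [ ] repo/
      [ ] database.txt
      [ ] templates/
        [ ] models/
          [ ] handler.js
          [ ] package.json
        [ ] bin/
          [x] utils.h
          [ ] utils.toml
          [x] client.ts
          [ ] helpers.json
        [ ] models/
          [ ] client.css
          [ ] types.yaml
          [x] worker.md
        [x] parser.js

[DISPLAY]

          ┏━━━━━━━━━━━━━━━━━━━┓         
          ┃ CheckboxTree      ┃         
          ┠───────────────────┨         
━━━━━━━━━┓┃>[-] repo/         ┃         
         ┃┃   [ ] database.txt┃         
─────────┨┃   [-] templates/  ┃         
ount    ▲┃┃     [ ] models/   ┃         
rown,455█┃┃       [ ] handler.┃         
vis,710.░┃┃       [ ] package.┃         
lor,8280░┃┃     [-] bin/      ┃         
avis,740░┃┃       [x] utils.h ┃         
ee,2498.░┃┃       [ ] utils.to┃         
ith,990.░┃┃       [x] client.t┃         
is,5734.░┃┃       [ ] helpers.┃         
g,9435.8░┃┃     [-] models/   ┃         
ee,6439.░┃┃       [ ] client.c┃         
lson,635▼┃┃       [ ] types.ya┃         


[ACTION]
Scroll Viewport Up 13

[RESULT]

                                        
          ┏━━━━━━━━━━━━━━━━━━━┓         
          ┃ CheckboxTree      ┃         
          ┠───────────────────┨         
━━━━━━━━━┓┃>[-] repo/         ┃         
         ┃┃   [ ] database.txt┃         
─────────┨┃   [-] templates/  ┃         
ount    ▲┃┃     [ ] models/   ┃         
rown,455█┃┃       [ ] handler.┃         
vis,710.░┃┃       [ ] package.┃         
lor,8280░┃┃     [-] bin/      ┃         
avis,740░┃┃       [x] utils.h ┃         
ee,2498.░┃┃       [ ] utils.to┃         
ith,990.░┃┃       [x] client.t┃         
is,5734.░┃┃       [ ] helpers.┃         
g,9435.8░┃┃     [-] models/   ┃         
ee,6439.░┃┃       [ ] client.c┃         


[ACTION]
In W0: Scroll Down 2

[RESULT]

                                        
          ┏━━━━━━━━━━━━━━━━━━━┓         
          ┃ CheckboxTree      ┃         
          ┠───────────────────┨         
━━━━━━━━━┓┃>[-] repo/         ┃         
         ┃┃   [ ] database.txt┃         
─────────┨┃   [-] templates/  ┃         
vis,710.▲┃┃     [ ] models/   ┃         
lor,8280░┃┃       [ ] handler.┃         
avis,740░┃┃       [ ] package.┃         
ee,2498.█┃┃     [-] bin/      ┃         
ith,990.░┃┃       [x] utils.h ┃         
is,5734.░┃┃       [ ] utils.to┃         
g,9435.8░┃┃       [x] client.t┃         
ee,6439.░┃┃       [ ] helpers.┃         
lson,635░┃┃     [-] models/   ┃         
ng,7273.░┃┃       [ ] client.c┃         


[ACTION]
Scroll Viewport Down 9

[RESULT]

          ┃ CheckboxTree      ┃         
          ┠───────────────────┨         
━━━━━━━━━┓┃>[-] repo/         ┃         
         ┃┃   [ ] database.txt┃         
─────────┨┃   [-] templates/  ┃         
vis,710.▲┃┃     [ ] models/   ┃         
lor,8280░┃┃       [ ] handler.┃         
avis,740░┃┃       [ ] package.┃         
ee,2498.█┃┃     [-] bin/      ┃         
ith,990.░┃┃       [x] utils.h ┃         
is,5734.░┃┃       [ ] utils.to┃         
g,9435.8░┃┃       [x] client.t┃         
ee,6439.░┃┃       [ ] helpers.┃         
lson,635░┃┃     [-] models/   ┃         
ng,7273.░┃┃       [ ] client.c┃         
is,1158.▼┃┃       [ ] types.ya┃         
━━━━━━━━━┛┗━━━━━━━━━━━━━━━━━━━┛         


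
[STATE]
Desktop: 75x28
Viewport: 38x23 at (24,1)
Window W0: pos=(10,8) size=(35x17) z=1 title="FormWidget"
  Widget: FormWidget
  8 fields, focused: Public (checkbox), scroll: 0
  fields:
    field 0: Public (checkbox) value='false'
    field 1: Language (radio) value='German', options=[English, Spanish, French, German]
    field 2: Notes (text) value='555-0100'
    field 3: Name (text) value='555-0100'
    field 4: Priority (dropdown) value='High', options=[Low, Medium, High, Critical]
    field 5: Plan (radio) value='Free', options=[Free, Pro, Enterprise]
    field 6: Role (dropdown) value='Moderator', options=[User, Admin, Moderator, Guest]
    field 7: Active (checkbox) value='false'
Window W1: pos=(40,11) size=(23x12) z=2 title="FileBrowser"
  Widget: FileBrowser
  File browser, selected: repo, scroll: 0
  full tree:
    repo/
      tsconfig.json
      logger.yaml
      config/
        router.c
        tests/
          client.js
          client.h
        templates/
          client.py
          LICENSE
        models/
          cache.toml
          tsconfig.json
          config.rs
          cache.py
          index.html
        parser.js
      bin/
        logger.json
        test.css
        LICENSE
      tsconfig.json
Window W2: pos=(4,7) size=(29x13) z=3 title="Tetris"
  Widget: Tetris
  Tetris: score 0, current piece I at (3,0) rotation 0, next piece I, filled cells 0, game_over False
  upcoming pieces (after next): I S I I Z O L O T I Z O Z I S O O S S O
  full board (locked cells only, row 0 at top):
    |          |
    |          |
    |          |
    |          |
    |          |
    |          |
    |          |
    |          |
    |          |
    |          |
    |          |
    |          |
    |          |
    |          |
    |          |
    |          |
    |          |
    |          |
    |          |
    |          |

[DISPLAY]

                                      
                                      
                                      
                                      
                                      
                                      
━━━━━━━━┓                             
        ┃━━━━━━━━━━━┓                 
────────┨           ┃                 
        ┃───────────┨                 
        ┃       ┏━━━━━━━━━━━━━━━━━━━━━
        ┃ish  ( ┃ FileBrowser         
        ┃0      ┠─────────────────────
        ┃0      ┃> [-] repo/          
        ┃       ┃    tsconfig.json    
        ┃  ( ) P┃    logger.yaml      
        ┃or     ┃    [+] config/      
        ┃       ┃    [+] bin/         
━━━━━━━━┛       ┃    tsconfig.json    
                ┃                     
                ┃                     
                ┗━━━━━━━━━━━━━━━━━━━━━
                    ┃                 


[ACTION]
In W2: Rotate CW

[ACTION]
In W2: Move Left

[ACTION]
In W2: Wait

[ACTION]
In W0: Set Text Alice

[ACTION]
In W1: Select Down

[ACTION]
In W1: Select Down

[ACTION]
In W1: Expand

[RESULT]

                                      
                                      
                                      
                                      
                                      
                                      
━━━━━━━━┓                             
        ┃━━━━━━━━━━━┓                 
────────┨           ┃                 
        ┃───────────┨                 
        ┃       ┏━━━━━━━━━━━━━━━━━━━━━
        ┃ish  ( ┃ FileBrowser         
        ┃0      ┠─────────────────────
        ┃0      ┃  [-] repo/          
        ┃       ┃    tsconfig.json    
        ┃  ( ) P┃  > logger.yaml      
        ┃or     ┃    [+] config/      
        ┃       ┃    [+] bin/         
━━━━━━━━┛       ┃    tsconfig.json    
                ┃                     
                ┃                     
                ┗━━━━━━━━━━━━━━━━━━━━━
                    ┃                 


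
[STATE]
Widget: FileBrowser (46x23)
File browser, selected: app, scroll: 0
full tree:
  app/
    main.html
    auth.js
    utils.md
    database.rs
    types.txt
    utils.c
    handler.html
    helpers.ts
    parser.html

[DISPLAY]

> [-] app/                                    
    main.html                                 
    auth.js                                   
    utils.md                                  
    database.rs                               
    types.txt                                 
    utils.c                                   
    handler.html                              
    helpers.ts                                
    parser.html                               
                                              
                                              
                                              
                                              
                                              
                                              
                                              
                                              
                                              
                                              
                                              
                                              
                                              


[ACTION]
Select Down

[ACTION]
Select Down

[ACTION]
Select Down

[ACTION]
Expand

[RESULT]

  [-] app/                                    
    main.html                                 
    auth.js                                   
  > utils.md                                  
    database.rs                               
    types.txt                                 
    utils.c                                   
    handler.html                              
    helpers.ts                                
    parser.html                               
                                              
                                              
                                              
                                              
                                              
                                              
                                              
                                              
                                              
                                              
                                              
                                              
                                              


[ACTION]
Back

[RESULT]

> [+] app/                                    
                                              
                                              
                                              
                                              
                                              
                                              
                                              
                                              
                                              
                                              
                                              
                                              
                                              
                                              
                                              
                                              
                                              
                                              
                                              
                                              
                                              
                                              


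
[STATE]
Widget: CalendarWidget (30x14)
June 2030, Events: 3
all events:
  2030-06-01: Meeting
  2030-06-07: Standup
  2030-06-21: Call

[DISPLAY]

          June 2030           
Mo Tu We Th Fr Sa Su          
                1*  2         
 3  4  5  6  7*  8  9         
10 11 12 13 14 15 16          
17 18 19 20 21* 22 23         
24 25 26 27 28 29 30          
                              
                              
                              
                              
                              
                              
                              


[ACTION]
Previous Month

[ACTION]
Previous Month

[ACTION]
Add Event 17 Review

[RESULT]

          April 2030          
Mo Tu We Th Fr Sa Su          
 1  2  3  4  5  6  7          
 8  9 10 11 12 13 14          
15 16 17* 18 19 20 21         
22 23 24 25 26 27 28          
29 30                         
                              
                              
                              
                              
                              
                              
                              


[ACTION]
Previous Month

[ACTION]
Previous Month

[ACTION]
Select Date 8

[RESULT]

        February 2030         
Mo Tu We Th Fr Sa Su          
             1  2  3          
 4  5  6  7 [ 8]  9 10        
11 12 13 14 15 16 17          
18 19 20 21 22 23 24          
25 26 27 28                   
                              
                              
                              
                              
                              
                              
                              


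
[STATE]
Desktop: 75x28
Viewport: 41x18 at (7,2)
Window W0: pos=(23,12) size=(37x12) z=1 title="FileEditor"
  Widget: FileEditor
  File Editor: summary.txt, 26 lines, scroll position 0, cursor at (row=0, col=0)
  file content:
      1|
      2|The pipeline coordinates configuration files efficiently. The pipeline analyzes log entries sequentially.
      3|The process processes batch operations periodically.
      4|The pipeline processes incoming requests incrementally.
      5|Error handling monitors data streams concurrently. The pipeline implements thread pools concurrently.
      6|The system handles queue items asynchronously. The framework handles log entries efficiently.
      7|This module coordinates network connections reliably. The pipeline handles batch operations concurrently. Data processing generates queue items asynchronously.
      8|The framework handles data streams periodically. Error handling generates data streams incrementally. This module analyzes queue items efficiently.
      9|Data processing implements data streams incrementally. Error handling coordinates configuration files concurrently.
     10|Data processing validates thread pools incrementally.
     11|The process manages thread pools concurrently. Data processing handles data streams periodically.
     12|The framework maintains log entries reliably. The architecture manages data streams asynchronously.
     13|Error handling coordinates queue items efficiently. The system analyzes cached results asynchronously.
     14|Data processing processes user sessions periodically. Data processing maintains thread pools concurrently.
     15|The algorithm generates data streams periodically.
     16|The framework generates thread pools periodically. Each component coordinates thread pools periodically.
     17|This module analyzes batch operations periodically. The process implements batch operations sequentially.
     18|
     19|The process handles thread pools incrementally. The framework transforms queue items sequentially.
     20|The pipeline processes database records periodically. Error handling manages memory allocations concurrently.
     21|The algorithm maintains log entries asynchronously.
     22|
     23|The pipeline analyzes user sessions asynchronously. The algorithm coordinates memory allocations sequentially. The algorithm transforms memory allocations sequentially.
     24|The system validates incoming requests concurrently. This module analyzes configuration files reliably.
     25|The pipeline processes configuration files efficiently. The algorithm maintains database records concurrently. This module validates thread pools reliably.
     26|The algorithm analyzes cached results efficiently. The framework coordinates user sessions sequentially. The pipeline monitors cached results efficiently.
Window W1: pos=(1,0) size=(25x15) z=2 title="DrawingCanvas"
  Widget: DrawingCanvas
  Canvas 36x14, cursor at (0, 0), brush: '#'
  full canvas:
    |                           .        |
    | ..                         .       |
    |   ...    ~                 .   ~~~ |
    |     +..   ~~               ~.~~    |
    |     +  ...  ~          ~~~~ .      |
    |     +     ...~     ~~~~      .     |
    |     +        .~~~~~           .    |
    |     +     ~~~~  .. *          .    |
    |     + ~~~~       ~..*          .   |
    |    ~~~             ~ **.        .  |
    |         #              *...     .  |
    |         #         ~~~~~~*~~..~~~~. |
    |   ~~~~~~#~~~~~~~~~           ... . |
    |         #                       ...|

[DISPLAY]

──────────────────┨                      
                  ┃                      
                  ┃                      
.    ~            ┃                      
+..   ~~          ┃                      
+  ...  ~         ┃                      
+     ...~     ~~~┃                      
+        .~~~~~   ┃                      
+     ~~~~  .. *  ┃                      
+ ~~~~       ~..* ┃                      
~~             ~ *┃━━━━━━━━━━━━━━━━━━━━━━
    #             ┃ileEditor             
━━━━━━━━━━━━━━━━━━┛──────────────────────
                ┃█                       
                ┃The pipeline coordinates
                ┃The process processes ba
                ┃The pipeline processes i
                ┃Error handling monitors 


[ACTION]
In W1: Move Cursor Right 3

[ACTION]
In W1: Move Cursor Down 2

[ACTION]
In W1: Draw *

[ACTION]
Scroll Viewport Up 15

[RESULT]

━━━━━━━━━━━━━━━━━━┓                      
ingCanvas         ┃                      
──────────────────┨                      
                  ┃                      
                  ┃                      
.    ~            ┃                      
+..   ~~          ┃                      
+  ...  ~         ┃                      
+     ...~     ~~~┃                      
+        .~~~~~   ┃                      
+     ~~~~  .. *  ┃                      
+ ~~~~       ~..* ┃                      
~~             ~ *┃━━━━━━━━━━━━━━━━━━━━━━
    #             ┃ileEditor             
━━━━━━━━━━━━━━━━━━┛──────────────────────
                ┃█                       
                ┃The pipeline coordinates
                ┃The process processes ba


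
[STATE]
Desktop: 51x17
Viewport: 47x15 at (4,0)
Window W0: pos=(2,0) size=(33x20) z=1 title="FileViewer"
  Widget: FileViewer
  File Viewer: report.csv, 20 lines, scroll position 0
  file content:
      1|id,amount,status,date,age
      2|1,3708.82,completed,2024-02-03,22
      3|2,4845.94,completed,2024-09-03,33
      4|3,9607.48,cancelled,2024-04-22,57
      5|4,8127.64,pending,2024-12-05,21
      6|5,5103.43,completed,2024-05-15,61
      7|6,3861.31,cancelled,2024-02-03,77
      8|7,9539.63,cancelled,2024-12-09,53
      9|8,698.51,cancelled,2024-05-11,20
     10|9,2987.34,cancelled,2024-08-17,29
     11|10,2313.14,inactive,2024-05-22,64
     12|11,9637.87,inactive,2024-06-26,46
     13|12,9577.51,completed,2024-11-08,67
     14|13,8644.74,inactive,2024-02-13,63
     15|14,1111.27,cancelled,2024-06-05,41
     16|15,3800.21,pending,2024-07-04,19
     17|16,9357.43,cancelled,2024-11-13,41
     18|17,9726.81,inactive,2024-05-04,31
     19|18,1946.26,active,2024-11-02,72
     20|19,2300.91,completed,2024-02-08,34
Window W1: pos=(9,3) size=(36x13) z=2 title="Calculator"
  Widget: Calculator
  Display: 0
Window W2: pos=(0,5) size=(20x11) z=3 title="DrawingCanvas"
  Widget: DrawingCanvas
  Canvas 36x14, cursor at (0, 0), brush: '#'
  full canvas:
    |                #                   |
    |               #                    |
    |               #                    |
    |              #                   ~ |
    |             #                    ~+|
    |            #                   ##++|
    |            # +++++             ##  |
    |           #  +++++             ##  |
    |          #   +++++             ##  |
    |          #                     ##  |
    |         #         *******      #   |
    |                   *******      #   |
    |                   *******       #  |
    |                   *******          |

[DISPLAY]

━━━━━━━━━━━━━━━━━━━━━━━━━━━━━━┓                
FileViewer                    ┃                
──────────────────────────────┨                
d,amo┏━━━━━━━━━━━━━━━━━━━━━━━━━━━━━━━━━━┓      
,3708┃ Calculator                       ┃      
━━━━━━━━━━━━━━━┓────────────────────────┨      
awingCanvas    ┃                       0┃      
───────────────┨──┬───┐                 ┃      
             # ┃9 │ ÷ │                 ┃      
            #  ┃──┼───┤                 ┃      
            #  ┃6 │ × │                 ┃      
           #   ┃──┼───┤                 ┃      
          #    ┃3 │ - │                 ┃      
         #     ┃──┼───┤                 ┃      
         # ++++┃= │ + │                 ┃      


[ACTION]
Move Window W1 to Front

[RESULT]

━━━━━━━━━━━━━━━━━━━━━━━━━━━━━━┓                
FileViewer                    ┃                
──────────────────────────────┨                
d,amo┏━━━━━━━━━━━━━━━━━━━━━━━━━━━━━━━━━━┓      
,3708┃ Calculator                       ┃      
━━━━━┠──────────────────────────────────┨      
awing┃                                 0┃      
─────┃┌───┬───┬───┬───┐                 ┃      
     ┃│ 7 │ 8 │ 9 │ ÷ │                 ┃      
     ┃├───┼───┼───┼───┤                 ┃      
     ┃│ 4 │ 5 │ 6 │ × │                 ┃      
     ┃├───┼───┼───┼───┤                 ┃      
     ┃│ 1 │ 2 │ 3 │ - │                 ┃      
     ┃├───┼───┼───┼───┤                 ┃      
     ┃│ 0 │ . │ = │ + │                 ┃      


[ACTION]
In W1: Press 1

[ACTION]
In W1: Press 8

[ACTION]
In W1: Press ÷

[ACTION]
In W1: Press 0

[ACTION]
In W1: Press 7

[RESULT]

━━━━━━━━━━━━━━━━━━━━━━━━━━━━━━┓                
FileViewer                    ┃                
──────────────────────────────┨                
d,amo┏━━━━━━━━━━━━━━━━━━━━━━━━━━━━━━━━━━┓      
,3708┃ Calculator                       ┃      
━━━━━┠──────────────────────────────────┨      
awing┃                                 7┃      
─────┃┌───┬───┬───┬───┐                 ┃      
     ┃│ 7 │ 8 │ 9 │ ÷ │                 ┃      
     ┃├───┼───┼───┼───┤                 ┃      
     ┃│ 4 │ 5 │ 6 │ × │                 ┃      
     ┃├───┼───┼───┼───┤                 ┃      
     ┃│ 1 │ 2 │ 3 │ - │                 ┃      
     ┃├───┼───┼───┼───┤                 ┃      
     ┃│ 0 │ . │ = │ + │                 ┃      


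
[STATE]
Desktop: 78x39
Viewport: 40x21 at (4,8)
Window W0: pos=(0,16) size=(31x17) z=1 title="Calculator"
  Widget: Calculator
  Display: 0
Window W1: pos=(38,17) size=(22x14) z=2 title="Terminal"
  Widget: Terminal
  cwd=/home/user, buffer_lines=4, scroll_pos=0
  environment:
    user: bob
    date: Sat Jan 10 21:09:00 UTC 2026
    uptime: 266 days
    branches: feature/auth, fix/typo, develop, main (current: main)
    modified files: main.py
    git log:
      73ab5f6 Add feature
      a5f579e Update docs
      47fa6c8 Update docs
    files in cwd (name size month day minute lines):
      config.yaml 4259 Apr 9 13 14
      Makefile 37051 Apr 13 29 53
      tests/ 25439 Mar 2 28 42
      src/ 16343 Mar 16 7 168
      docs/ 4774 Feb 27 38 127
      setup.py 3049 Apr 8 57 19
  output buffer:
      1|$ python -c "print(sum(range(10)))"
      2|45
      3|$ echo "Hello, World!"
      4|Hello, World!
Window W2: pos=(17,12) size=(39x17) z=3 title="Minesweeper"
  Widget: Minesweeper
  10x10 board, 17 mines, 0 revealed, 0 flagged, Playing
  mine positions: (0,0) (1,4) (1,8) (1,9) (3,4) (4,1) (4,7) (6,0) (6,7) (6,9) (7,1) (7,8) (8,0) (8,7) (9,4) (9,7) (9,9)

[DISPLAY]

                                        
                                        
                                        
                                        
             ┏━━━━━━━━━━━━━━━━━━━━━━━━━━
             ┃ Minesweeper              
             ┠──────────────────────────
             ┃■■■■■■■■■■                
━━━━━━━━━━━━━┃■■■■■■■■■■                
lculator     ┃■■■■■■■■■■                
─────────────┃■■■■■■■■■■                
             ┃■■■■■■■■■■                
─┬───┬───┬───┃■■■■■■■■■■                
 │ 8 │ 9 │ ÷ ┃■■■■■■■■■■                
─┼───┼───┼───┃■■■■■■■■■■                
 │ 5 │ 6 │ × ┃■■■■■■■■■■                
─┼───┼───┼───┃■■■■■■■■■■                
 │ 2 │ 3 │ - ┃                          
─┼───┼───┼───┃                          
 │ . │ = │ + ┃                          
─┼───┼───┼───┗━━━━━━━━━━━━━━━━━━━━━━━━━━


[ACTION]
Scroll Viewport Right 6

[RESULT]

                                        
                                        
                                        
                                        
       ┏━━━━━━━━━━━━━━━━━━━━━━━━━━━━━━━━
       ┃ Minesweeper                    
       ┠────────────────────────────────
       ┃■■■■■■■■■■                      
━━━━━━━┃■■■■■■■■■■                      
or     ┃■■■■■■■■■■                      
───────┃■■■■■■■■■■                      
       ┃■■■■■■■■■■                      
───┬───┃■■■■■■■■■■                      
 9 │ ÷ ┃■■■■■■■■■■                      
───┼───┃■■■■■■■■■■                      
 6 │ × ┃■■■■■■■■■■                      
───┼───┃■■■■■■■■■■                      
 3 │ - ┃                                
───┼───┃                                
 = │ + ┃                                
───┼───┗━━━━━━━━━━━━━━━━━━━━━━━━━━━━━━━━


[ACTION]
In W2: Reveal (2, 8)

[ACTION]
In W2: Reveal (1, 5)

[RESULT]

                                        
                                        
                                        
                                        
       ┏━━━━━━━━━━━━━━━━━━━━━━━━━━━━━━━━
       ┃ Minesweeper                    
       ┠────────────────────────────────
       ┃■■■■■■■■■■                      
━━━━━━━┃■■■■■1■■■■                      
or     ┃■■■■■■■■2■                      
───────┃■■■■■■■■■■                      
       ┃■■■■■■■■■■                      
───┬───┃■■■■■■■■■■                      
 9 │ ÷ ┃■■■■■■■■■■                      
───┼───┃■■■■■■■■■■                      
 6 │ × ┃■■■■■■■■■■                      
───┼───┃■■■■■■■■■■                      
 3 │ - ┃                                
───┼───┃                                
 = │ + ┃                                
───┼───┗━━━━━━━━━━━━━━━━━━━━━━━━━━━━━━━━


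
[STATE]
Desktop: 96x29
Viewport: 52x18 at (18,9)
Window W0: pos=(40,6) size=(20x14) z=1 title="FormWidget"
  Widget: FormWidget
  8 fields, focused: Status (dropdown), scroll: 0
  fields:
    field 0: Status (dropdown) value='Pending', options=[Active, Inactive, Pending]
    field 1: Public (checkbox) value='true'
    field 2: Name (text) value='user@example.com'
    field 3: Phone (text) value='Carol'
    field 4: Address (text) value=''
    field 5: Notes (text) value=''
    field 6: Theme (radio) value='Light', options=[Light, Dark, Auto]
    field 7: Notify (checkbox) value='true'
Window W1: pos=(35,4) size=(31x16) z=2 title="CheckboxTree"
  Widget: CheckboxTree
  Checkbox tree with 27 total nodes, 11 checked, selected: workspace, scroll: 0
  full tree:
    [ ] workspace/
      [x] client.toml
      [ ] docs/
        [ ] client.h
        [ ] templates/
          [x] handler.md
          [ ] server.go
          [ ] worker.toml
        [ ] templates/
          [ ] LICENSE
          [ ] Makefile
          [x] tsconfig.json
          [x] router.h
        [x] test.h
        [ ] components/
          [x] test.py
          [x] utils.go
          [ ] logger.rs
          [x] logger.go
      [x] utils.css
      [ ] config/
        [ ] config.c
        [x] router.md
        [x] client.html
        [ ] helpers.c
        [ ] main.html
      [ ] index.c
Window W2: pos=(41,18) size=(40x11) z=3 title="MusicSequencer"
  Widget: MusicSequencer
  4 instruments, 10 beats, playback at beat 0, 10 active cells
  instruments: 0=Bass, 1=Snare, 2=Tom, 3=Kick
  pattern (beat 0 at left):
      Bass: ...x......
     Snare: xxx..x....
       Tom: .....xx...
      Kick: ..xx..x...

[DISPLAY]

                 ┃   [-] docs/                 ┃    
                 ┃     [ ] client.h            ┃    
                 ┃     [-] templates/          ┃    
                 ┃       [x] handler.md        ┃    
                 ┃       [ ] server.go         ┃    
                 ┃       [ ] worker.toml       ┃    
                 ┃     [-] templates/          ┃    
                 ┃       [ ] LICENSE           ┃    
                 ┃       [ ] Makefile          ┃    
                 ┃     ┏━━━━━━━━━━━━━━━━━━━━━━━━━━━━
                 ┗━━━━━┃ MusicSequencer             
                       ┠────────────────────────────
                       ┃      ▼123456789            
                       ┃  Bass···█······            
                       ┃ Snare███··█····            
                       ┃   Tom·····██···            
                       ┃  Kick··██··█···            
                       ┃                            


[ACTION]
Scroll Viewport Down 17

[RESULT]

                 ┃     [-] templates/          ┃    
                 ┃       [x] handler.md        ┃    
                 ┃       [ ] server.go         ┃    
                 ┃       [ ] worker.toml       ┃    
                 ┃     [-] templates/          ┃    
                 ┃       [ ] LICENSE           ┃    
                 ┃       [ ] Makefile          ┃    
                 ┃     ┏━━━━━━━━━━━━━━━━━━━━━━━━━━━━
                 ┗━━━━━┃ MusicSequencer             
                       ┠────────────────────────────
                       ┃      ▼123456789            
                       ┃  Bass···█······            
                       ┃ Snare███··█····            
                       ┃   Tom·····██···            
                       ┃  Kick··██··█···            
                       ┃                            
                       ┃                            
                       ┗━━━━━━━━━━━━━━━━━━━━━━━━━━━━


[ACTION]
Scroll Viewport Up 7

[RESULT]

                 ┏━━━━━━━━━━━━━━━━━━━━━━━━━━━━━┓    
                 ┃ CheckboxTree                ┃    
                 ┠─────────────────────────────┨    
                 ┃>[-] workspace/              ┃    
                 ┃   [x] client.toml           ┃    
                 ┃   [-] docs/                 ┃    
                 ┃     [ ] client.h            ┃    
                 ┃     [-] templates/          ┃    
                 ┃       [x] handler.md        ┃    
                 ┃       [ ] server.go         ┃    
                 ┃       [ ] worker.toml       ┃    
                 ┃     [-] templates/          ┃    
                 ┃       [ ] LICENSE           ┃    
                 ┃       [ ] Makefile          ┃    
                 ┃     ┏━━━━━━━━━━━━━━━━━━━━━━━━━━━━
                 ┗━━━━━┃ MusicSequencer             
                       ┠────────────────────────────
                       ┃      ▼123456789            


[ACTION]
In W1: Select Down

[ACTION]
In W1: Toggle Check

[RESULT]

                 ┏━━━━━━━━━━━━━━━━━━━━━━━━━━━━━┓    
                 ┃ CheckboxTree                ┃    
                 ┠─────────────────────────────┨    
                 ┃ [-] workspace/              ┃    
                 ┃>  [ ] client.toml           ┃    
                 ┃   [-] docs/                 ┃    
                 ┃     [ ] client.h            ┃    
                 ┃     [-] templates/          ┃    
                 ┃       [x] handler.md        ┃    
                 ┃       [ ] server.go         ┃    
                 ┃       [ ] worker.toml       ┃    
                 ┃     [-] templates/          ┃    
                 ┃       [ ] LICENSE           ┃    
                 ┃       [ ] Makefile          ┃    
                 ┃     ┏━━━━━━━━━━━━━━━━━━━━━━━━━━━━
                 ┗━━━━━┃ MusicSequencer             
                       ┠────────────────────────────
                       ┃      ▼123456789            


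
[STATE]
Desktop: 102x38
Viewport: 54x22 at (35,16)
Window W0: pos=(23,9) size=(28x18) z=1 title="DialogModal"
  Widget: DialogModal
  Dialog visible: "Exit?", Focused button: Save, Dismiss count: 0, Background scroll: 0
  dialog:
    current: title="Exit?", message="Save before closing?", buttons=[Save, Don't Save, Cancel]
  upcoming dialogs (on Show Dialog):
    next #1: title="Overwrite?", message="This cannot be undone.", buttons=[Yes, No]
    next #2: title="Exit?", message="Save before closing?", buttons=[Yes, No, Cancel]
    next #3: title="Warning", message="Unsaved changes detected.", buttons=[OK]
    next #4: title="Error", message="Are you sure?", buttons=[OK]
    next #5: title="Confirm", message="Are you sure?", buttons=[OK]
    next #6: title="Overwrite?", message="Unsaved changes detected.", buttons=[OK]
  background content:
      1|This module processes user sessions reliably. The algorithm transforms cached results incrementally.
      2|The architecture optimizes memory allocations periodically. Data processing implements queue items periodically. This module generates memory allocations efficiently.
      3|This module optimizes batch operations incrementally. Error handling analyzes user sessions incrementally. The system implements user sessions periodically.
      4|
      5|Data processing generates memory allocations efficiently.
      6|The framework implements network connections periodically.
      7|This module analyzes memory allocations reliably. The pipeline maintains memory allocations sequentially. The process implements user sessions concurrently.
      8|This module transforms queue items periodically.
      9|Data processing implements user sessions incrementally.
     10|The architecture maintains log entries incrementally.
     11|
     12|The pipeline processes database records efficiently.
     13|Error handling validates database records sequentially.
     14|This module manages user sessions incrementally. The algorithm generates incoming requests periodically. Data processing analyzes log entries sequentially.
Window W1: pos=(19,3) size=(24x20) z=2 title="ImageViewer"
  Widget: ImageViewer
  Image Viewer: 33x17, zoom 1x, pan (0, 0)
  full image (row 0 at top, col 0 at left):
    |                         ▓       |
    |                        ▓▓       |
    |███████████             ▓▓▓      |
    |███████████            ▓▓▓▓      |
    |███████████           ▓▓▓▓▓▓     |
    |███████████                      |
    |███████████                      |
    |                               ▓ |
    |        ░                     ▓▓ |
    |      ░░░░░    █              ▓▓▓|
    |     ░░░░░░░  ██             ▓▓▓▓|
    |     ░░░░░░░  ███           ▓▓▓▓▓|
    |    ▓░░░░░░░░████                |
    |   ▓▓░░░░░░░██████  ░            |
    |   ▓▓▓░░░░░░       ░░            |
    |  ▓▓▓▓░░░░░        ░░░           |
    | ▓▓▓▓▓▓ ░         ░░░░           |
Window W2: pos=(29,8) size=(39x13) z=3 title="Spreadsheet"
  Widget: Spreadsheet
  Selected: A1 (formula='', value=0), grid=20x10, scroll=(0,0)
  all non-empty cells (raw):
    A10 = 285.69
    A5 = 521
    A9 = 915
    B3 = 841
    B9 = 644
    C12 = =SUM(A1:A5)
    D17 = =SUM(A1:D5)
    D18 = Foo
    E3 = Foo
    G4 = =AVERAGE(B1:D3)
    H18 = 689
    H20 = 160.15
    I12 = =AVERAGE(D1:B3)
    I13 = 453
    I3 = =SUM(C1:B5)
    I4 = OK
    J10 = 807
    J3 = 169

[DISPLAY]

      0     841       0       0F┃                     
      0       0       0       0 ┃                     
    521       0       0       0 ┃                     
      0       0       0       0 ┃                     
━━━━━━━━━━━━━━━━━━━━━━━━━━━━━━━━┛                     
    ░░░┃intains┃                                      
━━━━━━━┛       ┃                                      
e processes dat┃                                      
ing validates d┃                                      
 manages user s┃                                      
━━━━━━━━━━━━━━━┛                                      
                                                      
                                                      
                                                      
                                                      
                                                      
                                                      
                                                      
                                                      
                                                      
                                                      
                                                      


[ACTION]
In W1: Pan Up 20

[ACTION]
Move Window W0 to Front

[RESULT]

────────────┐s ┃      0       0F┃                     
xit?        │ n┃      0       0 ┃                     
ore closing?│or┃      0       0 ┃                     
Don't Save  │ue┃      0       0 ┃                     
────────────┘ts┃━━━━━━━━━━━━━━━━┛                     
cture maintains┃                                      
               ┃                                      
e processes dat┃                                      
ing validates d┃                                      
 manages user s┃                                      
━━━━━━━━━━━━━━━┛                                      
                                                      
                                                      
                                                      
                                                      
                                                      
                                                      
                                                      
                                                      
                                                      
                                                      
                                                      


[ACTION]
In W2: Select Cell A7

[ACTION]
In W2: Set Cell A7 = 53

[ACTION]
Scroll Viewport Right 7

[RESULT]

─────┐s ┃      0       0F┃                            
     │ n┃      0       0 ┃                            
sing?│or┃      0       0 ┃                            
ave  │ue┃      0       0 ┃                            
─────┘ts┃━━━━━━━━━━━━━━━━┛                            
aintains┃                                             
        ┃                                             
sses dat┃                                             
idates d┃                                             
s user s┃                                             
━━━━━━━━┛                                             
                                                      
                                                      
                                                      
                                                      
                                                      
                                                      
                                                      
                                                      
                                                      
                                                      
                                                      
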